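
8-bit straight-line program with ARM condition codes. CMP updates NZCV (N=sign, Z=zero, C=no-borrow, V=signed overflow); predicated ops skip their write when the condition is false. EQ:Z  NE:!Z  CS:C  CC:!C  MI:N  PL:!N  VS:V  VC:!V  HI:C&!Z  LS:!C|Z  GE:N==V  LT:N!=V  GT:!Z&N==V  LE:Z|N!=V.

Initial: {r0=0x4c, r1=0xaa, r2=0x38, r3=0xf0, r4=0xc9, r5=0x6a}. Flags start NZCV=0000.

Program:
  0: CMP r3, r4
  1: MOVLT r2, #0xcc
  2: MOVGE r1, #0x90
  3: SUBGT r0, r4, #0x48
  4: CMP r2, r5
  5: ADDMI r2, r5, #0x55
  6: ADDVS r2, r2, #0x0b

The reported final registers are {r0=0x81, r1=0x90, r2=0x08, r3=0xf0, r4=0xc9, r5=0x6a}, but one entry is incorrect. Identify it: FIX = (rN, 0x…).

0: ✓ CMP  NZCV=0010
1: · MOVLT
2: ✓ MOVGE  r1←0x90
3: ✓ SUBGT  r0←0x81
4: ✓ CMP  NZCV=1000
5: ✓ ADDMI  r2←0xbf
6: · ADDVS

FIX = (r2, 0xbf)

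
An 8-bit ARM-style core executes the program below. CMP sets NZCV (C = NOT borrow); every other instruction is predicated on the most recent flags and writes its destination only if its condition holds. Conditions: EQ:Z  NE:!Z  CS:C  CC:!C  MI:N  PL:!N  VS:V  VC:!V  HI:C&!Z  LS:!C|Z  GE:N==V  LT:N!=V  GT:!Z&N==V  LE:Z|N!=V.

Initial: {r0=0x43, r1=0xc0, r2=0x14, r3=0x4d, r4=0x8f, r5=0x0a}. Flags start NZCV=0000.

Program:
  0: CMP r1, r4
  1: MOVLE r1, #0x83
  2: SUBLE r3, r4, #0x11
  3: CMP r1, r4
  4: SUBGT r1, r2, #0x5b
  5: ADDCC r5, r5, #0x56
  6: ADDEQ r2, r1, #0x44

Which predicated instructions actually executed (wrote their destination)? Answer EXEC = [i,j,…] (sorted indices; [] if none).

EXEC = [4]

0: ✓ CMP  NZCV=0010
1: · MOVLE
2: · SUBLE
3: ✓ CMP  NZCV=0010
4: ✓ SUBGT  r1←0xb9
5: · ADDCC
6: · ADDEQ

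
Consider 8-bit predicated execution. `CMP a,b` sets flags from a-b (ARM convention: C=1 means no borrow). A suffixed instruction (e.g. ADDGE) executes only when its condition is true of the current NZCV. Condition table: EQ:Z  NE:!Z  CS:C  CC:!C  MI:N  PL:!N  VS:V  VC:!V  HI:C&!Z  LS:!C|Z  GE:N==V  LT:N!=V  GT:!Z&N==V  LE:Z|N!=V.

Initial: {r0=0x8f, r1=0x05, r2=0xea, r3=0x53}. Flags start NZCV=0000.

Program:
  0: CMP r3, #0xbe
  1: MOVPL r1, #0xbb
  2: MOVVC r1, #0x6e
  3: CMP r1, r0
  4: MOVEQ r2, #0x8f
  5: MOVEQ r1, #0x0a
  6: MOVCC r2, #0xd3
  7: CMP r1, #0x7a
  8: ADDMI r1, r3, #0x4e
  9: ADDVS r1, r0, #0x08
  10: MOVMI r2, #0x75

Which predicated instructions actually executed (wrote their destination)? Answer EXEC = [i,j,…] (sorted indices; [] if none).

0: ✓ CMP  NZCV=1001
1: · MOVPL
2: · MOVVC
3: ✓ CMP  NZCV=0000
4: · MOVEQ
5: · MOVEQ
6: ✓ MOVCC  r2←0xd3
7: ✓ CMP  NZCV=1000
8: ✓ ADDMI  r1←0xa1
9: · ADDVS
10: ✓ MOVMI  r2←0x75

EXEC = [6,8,10]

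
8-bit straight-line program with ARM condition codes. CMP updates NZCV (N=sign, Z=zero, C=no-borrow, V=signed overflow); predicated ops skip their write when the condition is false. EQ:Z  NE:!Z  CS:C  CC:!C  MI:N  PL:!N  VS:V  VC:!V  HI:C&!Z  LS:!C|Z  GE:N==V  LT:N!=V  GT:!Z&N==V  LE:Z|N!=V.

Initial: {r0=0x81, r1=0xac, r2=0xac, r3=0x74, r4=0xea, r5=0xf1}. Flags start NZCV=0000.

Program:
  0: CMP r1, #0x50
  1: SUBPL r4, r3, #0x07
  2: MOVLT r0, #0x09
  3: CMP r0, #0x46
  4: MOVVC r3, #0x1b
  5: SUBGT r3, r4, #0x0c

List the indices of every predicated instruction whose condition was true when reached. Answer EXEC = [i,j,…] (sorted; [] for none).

0: ✓ CMP  NZCV=0011
1: ✓ SUBPL  r4←0x6d
2: ✓ MOVLT  r0←0x09
3: ✓ CMP  NZCV=1000
4: ✓ MOVVC  r3←0x1b
5: · SUBGT

EXEC = [1,2,4]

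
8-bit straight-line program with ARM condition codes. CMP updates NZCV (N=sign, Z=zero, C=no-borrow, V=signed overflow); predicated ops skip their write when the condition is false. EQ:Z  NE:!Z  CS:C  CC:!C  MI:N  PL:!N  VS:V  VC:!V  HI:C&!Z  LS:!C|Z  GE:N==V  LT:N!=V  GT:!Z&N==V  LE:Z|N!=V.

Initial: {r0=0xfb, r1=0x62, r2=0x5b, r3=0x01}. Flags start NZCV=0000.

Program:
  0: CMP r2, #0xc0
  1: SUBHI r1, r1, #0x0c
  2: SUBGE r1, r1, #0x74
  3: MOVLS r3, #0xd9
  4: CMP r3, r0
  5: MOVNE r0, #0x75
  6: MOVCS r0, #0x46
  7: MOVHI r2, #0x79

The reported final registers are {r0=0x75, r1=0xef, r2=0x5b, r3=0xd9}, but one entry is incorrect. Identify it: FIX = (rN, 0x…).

0: ✓ CMP  NZCV=1001
1: · SUBHI
2: ✓ SUBGE  r1←0xee
3: ✓ MOVLS  r3←0xd9
4: ✓ CMP  NZCV=1000
5: ✓ MOVNE  r0←0x75
6: · MOVCS
7: · MOVHI

FIX = (r1, 0xee)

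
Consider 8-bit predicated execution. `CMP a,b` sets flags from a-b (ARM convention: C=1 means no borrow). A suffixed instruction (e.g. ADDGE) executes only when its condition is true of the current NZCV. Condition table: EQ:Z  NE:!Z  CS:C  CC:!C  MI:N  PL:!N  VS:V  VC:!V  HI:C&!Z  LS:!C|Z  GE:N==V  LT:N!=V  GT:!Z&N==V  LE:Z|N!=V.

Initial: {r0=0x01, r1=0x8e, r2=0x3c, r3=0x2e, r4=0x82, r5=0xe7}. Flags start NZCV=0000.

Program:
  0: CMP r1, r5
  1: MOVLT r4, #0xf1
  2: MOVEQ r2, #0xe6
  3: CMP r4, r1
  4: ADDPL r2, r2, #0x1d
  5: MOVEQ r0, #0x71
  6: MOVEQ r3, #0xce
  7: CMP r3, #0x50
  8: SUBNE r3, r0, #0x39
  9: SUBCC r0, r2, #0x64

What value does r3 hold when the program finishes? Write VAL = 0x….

VAL = 0xc8

0: ✓ CMP  NZCV=1000
1: ✓ MOVLT  r4←0xf1
2: · MOVEQ
3: ✓ CMP  NZCV=0010
4: ✓ ADDPL  r2←0x59
5: · MOVEQ
6: · MOVEQ
7: ✓ CMP  NZCV=1000
8: ✓ SUBNE  r3←0xc8
9: ✓ SUBCC  r0←0xf5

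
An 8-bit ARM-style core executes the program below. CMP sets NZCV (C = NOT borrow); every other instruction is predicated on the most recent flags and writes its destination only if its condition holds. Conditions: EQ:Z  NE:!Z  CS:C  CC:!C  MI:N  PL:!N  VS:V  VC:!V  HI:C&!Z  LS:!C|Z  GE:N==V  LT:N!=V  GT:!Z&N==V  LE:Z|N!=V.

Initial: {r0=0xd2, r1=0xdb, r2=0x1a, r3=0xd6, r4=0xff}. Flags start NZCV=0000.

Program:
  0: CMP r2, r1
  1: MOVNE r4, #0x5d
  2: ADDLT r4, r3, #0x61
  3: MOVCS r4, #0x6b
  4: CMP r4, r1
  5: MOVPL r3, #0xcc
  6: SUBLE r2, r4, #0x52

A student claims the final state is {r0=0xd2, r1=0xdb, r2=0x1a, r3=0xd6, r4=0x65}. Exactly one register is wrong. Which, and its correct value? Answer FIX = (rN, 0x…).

FIX = (r4, 0x5d)

0: ✓ CMP  NZCV=0000
1: ✓ MOVNE  r4←0x5d
2: · ADDLT
3: · MOVCS
4: ✓ CMP  NZCV=1001
5: · MOVPL
6: · SUBLE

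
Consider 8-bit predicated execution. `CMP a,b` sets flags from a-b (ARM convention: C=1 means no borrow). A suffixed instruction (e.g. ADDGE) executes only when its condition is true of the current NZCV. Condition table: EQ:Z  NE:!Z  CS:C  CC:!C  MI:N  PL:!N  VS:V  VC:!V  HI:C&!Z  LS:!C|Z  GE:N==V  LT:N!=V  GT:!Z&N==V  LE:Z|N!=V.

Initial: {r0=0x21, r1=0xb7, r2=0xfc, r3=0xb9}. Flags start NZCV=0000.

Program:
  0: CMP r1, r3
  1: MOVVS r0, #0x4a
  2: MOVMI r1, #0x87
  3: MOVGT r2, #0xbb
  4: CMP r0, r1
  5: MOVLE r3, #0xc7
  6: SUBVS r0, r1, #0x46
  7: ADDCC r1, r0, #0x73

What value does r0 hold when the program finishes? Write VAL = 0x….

[0] flags=1000 → (cmp)
[1] flags=1000 VS?F → skip
[2] flags=1000 MI?T → r1=0x87
[3] flags=1000 GT?F → skip
[4] flags=1001 → (cmp)
[5] flags=1001 LE?F → skip
[6] flags=1001 VS?T → r0=0x41
[7] flags=1001 CC?T → r1=0xb4

VAL = 0x41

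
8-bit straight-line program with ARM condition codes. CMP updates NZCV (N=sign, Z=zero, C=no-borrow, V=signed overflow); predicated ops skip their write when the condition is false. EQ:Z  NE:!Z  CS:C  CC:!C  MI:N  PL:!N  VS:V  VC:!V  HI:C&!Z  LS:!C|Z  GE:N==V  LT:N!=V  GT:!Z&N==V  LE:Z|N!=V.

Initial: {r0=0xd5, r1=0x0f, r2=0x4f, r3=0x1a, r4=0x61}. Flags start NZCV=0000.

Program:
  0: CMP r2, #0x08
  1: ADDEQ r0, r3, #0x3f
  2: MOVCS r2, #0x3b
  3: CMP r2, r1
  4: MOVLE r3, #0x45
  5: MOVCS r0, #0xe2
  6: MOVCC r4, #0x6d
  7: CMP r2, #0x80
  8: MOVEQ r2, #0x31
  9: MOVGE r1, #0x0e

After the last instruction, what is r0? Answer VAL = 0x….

VAL = 0xe2

[0] flags=0010 → (cmp)
[1] flags=0010 EQ?F → skip
[2] flags=0010 CS?T → r2=0x3b
[3] flags=0010 → (cmp)
[4] flags=0010 LE?F → skip
[5] flags=0010 CS?T → r0=0xe2
[6] flags=0010 CC?F → skip
[7] flags=1001 → (cmp)
[8] flags=1001 EQ?F → skip
[9] flags=1001 GE?T → r1=0x0e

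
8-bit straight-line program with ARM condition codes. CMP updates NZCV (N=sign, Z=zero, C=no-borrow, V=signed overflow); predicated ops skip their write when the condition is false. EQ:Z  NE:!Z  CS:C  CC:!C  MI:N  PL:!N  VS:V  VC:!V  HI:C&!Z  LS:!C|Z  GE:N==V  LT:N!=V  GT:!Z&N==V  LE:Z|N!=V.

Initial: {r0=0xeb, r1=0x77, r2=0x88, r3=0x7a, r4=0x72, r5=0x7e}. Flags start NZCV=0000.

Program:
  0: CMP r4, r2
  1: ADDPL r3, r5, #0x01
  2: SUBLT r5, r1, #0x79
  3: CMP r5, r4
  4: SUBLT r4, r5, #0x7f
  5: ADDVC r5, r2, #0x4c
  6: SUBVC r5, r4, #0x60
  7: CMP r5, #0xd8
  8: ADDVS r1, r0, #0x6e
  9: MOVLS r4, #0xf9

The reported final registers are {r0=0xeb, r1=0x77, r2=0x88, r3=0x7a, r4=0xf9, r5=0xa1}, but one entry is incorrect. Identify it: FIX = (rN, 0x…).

FIX = (r5, 0x12)

[0] flags=1001 → (cmp)
[1] flags=1001 PL?F → skip
[2] flags=1001 LT?F → skip
[3] flags=0010 → (cmp)
[4] flags=0010 LT?F → skip
[5] flags=0010 VC?T → r5=0xd4
[6] flags=0010 VC?T → r5=0x12
[7] flags=0000 → (cmp)
[8] flags=0000 VS?F → skip
[9] flags=0000 LS?T → r4=0xf9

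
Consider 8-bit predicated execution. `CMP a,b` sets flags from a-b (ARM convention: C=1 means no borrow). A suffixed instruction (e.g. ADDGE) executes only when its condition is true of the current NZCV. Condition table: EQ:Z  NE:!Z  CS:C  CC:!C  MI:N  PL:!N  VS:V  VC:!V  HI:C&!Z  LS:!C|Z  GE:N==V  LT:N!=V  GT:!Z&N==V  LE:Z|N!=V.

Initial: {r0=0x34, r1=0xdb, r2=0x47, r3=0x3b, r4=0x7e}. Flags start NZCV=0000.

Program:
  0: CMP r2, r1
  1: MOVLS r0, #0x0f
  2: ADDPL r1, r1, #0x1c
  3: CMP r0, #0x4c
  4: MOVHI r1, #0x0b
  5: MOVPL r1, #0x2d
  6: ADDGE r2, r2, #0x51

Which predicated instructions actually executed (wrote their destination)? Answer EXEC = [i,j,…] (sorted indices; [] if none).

EXEC = [1,2]

0: ✓ CMP  NZCV=0000
1: ✓ MOVLS  r0←0x0f
2: ✓ ADDPL  r1←0xf7
3: ✓ CMP  NZCV=1000
4: · MOVHI
5: · MOVPL
6: · ADDGE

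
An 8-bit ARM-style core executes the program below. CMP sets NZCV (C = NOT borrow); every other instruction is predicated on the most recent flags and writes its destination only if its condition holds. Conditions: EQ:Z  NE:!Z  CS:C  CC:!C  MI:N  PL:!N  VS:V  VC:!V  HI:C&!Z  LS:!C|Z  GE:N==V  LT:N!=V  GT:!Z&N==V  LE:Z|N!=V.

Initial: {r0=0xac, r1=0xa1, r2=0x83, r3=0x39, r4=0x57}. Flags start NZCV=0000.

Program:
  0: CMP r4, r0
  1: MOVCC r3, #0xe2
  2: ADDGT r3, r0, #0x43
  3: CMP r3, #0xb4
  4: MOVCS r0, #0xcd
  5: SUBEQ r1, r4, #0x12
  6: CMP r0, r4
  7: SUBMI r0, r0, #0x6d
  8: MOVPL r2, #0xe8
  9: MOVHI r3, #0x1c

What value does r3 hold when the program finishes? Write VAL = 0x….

VAL = 0x1c

0: ✓ CMP  NZCV=1001
1: ✓ MOVCC  r3←0xe2
2: ✓ ADDGT  r3←0xef
3: ✓ CMP  NZCV=0010
4: ✓ MOVCS  r0←0xcd
5: · SUBEQ
6: ✓ CMP  NZCV=0011
7: · SUBMI
8: ✓ MOVPL  r2←0xe8
9: ✓ MOVHI  r3←0x1c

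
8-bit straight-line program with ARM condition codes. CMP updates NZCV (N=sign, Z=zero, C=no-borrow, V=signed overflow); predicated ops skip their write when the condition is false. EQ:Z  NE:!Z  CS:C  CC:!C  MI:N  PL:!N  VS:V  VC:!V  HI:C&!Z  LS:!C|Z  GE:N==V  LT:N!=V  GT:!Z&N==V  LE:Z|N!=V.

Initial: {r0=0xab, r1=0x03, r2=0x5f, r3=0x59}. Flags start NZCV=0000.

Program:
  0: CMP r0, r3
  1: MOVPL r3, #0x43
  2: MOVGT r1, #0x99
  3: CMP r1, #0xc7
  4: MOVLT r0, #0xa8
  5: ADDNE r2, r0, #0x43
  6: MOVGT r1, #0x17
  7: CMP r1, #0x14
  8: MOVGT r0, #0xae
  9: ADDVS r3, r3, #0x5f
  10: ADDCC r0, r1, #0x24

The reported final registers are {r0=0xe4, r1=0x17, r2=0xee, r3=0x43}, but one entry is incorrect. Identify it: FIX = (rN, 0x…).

FIX = (r0, 0xae)

[0] flags=0011 → (cmp)
[1] flags=0011 PL?T → r3=0x43
[2] flags=0011 GT?F → skip
[3] flags=0000 → (cmp)
[4] flags=0000 LT?F → skip
[5] flags=0000 NE?T → r2=0xee
[6] flags=0000 GT?T → r1=0x17
[7] flags=0010 → (cmp)
[8] flags=0010 GT?T → r0=0xae
[9] flags=0010 VS?F → skip
[10] flags=0010 CC?F → skip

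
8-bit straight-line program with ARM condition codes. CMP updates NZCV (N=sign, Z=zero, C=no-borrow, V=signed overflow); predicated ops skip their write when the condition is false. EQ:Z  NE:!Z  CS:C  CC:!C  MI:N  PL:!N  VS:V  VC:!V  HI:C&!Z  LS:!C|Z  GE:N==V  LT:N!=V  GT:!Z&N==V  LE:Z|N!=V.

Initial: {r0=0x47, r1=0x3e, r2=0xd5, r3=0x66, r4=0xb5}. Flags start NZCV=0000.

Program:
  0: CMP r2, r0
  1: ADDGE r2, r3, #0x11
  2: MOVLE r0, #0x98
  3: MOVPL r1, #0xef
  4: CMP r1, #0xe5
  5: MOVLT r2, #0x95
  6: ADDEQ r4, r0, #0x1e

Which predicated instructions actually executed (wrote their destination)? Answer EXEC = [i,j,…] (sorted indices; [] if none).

0: ✓ CMP  NZCV=1010
1: · ADDGE
2: ✓ MOVLE  r0←0x98
3: · MOVPL
4: ✓ CMP  NZCV=0000
5: · MOVLT
6: · ADDEQ

EXEC = [2]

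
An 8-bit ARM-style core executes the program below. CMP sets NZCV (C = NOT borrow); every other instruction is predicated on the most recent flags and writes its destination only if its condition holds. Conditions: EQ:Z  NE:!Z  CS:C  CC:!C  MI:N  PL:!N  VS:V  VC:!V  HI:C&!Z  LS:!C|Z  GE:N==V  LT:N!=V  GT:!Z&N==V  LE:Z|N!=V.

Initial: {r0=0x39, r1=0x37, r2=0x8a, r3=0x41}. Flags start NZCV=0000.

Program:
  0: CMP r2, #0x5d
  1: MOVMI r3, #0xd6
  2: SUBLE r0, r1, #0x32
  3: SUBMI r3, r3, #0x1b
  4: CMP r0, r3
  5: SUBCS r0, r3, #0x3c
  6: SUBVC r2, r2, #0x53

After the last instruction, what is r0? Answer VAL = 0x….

0: ✓ CMP  NZCV=0011
1: · MOVMI
2: ✓ SUBLE  r0←0x05
3: · SUBMI
4: ✓ CMP  NZCV=1000
5: · SUBCS
6: ✓ SUBVC  r2←0x37

VAL = 0x05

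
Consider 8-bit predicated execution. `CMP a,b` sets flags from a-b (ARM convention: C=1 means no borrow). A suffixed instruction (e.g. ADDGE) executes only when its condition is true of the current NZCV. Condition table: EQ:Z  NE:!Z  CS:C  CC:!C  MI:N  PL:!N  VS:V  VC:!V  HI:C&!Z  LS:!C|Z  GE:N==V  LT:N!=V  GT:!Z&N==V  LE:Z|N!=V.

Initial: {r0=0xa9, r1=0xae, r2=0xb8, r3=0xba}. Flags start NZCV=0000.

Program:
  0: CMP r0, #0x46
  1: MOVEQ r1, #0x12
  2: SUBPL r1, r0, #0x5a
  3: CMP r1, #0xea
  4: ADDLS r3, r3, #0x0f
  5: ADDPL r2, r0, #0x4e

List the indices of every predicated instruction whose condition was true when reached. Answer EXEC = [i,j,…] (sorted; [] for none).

0: ✓ CMP  NZCV=0011
1: · MOVEQ
2: ✓ SUBPL  r1←0x4f
3: ✓ CMP  NZCV=0000
4: ✓ ADDLS  r3←0xc9
5: ✓ ADDPL  r2←0xf7

EXEC = [2,4,5]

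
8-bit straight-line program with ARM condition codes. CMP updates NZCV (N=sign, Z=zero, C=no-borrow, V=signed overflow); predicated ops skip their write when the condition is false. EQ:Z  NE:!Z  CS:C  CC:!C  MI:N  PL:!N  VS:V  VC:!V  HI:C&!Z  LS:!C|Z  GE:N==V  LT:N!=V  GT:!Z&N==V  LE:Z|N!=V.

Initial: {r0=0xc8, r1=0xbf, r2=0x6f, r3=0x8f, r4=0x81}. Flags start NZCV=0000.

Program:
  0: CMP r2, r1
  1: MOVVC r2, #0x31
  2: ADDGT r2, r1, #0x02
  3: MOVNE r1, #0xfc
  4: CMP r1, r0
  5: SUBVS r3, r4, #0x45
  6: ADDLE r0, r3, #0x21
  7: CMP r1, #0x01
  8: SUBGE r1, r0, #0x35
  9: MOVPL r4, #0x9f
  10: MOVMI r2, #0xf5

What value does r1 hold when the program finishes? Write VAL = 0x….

VAL = 0xfc

[0] flags=1001 → (cmp)
[1] flags=1001 VC?F → skip
[2] flags=1001 GT?T → r2=0xc1
[3] flags=1001 NE?T → r1=0xfc
[4] flags=0010 → (cmp)
[5] flags=0010 VS?F → skip
[6] flags=0010 LE?F → skip
[7] flags=1010 → (cmp)
[8] flags=1010 GE?F → skip
[9] flags=1010 PL?F → skip
[10] flags=1010 MI?T → r2=0xf5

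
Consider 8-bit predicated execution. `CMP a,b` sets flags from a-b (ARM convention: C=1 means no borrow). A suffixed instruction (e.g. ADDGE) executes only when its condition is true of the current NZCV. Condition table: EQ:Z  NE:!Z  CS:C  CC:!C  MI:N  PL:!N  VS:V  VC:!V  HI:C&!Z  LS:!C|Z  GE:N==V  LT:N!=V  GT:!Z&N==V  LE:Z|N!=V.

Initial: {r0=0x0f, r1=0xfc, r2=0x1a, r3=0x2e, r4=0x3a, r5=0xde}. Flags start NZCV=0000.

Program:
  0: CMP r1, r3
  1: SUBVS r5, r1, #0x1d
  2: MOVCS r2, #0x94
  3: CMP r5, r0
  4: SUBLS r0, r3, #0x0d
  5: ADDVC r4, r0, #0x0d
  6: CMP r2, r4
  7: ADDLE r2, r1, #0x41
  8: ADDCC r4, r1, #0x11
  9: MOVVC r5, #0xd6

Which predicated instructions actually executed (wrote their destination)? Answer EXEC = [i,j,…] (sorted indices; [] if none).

EXEC = [2,5,7]

0: ✓ CMP  NZCV=1010
1: · SUBVS
2: ✓ MOVCS  r2←0x94
3: ✓ CMP  NZCV=1010
4: · SUBLS
5: ✓ ADDVC  r4←0x1c
6: ✓ CMP  NZCV=0011
7: ✓ ADDLE  r2←0x3d
8: · ADDCC
9: · MOVVC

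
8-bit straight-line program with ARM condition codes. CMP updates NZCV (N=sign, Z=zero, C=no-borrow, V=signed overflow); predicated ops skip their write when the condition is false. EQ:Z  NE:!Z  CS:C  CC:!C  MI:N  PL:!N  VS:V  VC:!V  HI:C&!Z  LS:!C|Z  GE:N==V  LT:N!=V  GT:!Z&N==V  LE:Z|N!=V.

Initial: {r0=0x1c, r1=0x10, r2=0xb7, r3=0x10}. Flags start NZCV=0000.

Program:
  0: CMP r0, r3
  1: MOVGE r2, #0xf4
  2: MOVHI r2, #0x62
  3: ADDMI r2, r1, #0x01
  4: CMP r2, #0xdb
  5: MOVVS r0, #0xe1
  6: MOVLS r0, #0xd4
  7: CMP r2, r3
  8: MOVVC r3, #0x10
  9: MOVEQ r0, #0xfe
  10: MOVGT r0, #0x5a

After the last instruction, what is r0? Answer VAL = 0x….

VAL = 0x5a

[0] flags=0010 → (cmp)
[1] flags=0010 GE?T → r2=0xf4
[2] flags=0010 HI?T → r2=0x62
[3] flags=0010 MI?F → skip
[4] flags=1001 → (cmp)
[5] flags=1001 VS?T → r0=0xe1
[6] flags=1001 LS?T → r0=0xd4
[7] flags=0010 → (cmp)
[8] flags=0010 VC?T → r3=0x10
[9] flags=0010 EQ?F → skip
[10] flags=0010 GT?T → r0=0x5a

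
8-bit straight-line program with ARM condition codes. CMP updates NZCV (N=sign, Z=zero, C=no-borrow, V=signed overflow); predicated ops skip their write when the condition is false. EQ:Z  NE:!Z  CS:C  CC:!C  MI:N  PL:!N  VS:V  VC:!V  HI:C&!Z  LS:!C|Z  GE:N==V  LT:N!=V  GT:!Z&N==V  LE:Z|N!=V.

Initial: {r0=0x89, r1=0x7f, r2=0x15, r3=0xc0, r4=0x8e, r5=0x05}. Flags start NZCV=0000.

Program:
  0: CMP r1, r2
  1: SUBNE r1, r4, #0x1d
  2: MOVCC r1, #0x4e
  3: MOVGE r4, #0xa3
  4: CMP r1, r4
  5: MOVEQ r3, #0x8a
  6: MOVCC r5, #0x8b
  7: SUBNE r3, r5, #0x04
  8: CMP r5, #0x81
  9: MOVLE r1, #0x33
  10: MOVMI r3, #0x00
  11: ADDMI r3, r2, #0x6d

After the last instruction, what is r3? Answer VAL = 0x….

[0] flags=0010 → (cmp)
[1] flags=0010 NE?T → r1=0x71
[2] flags=0010 CC?F → skip
[3] flags=0010 GE?T → r4=0xa3
[4] flags=1001 → (cmp)
[5] flags=1001 EQ?F → skip
[6] flags=1001 CC?T → r5=0x8b
[7] flags=1001 NE?T → r3=0x87
[8] flags=0010 → (cmp)
[9] flags=0010 LE?F → skip
[10] flags=0010 MI?F → skip
[11] flags=0010 MI?F → skip

VAL = 0x87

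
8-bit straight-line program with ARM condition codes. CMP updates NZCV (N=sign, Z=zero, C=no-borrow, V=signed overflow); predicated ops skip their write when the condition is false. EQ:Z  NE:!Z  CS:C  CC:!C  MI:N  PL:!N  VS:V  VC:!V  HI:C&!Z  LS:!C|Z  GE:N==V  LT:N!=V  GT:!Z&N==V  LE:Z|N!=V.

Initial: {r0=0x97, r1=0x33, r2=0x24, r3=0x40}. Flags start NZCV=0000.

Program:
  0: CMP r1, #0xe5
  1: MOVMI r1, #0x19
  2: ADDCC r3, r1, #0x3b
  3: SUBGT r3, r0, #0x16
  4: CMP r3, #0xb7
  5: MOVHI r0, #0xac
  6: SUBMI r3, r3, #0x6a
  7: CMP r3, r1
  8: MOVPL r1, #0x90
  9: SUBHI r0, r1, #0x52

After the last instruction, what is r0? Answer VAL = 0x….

VAL = 0x97

[0] flags=0000 → (cmp)
[1] flags=0000 MI?F → skip
[2] flags=0000 CC?T → r3=0x6e
[3] flags=0000 GT?T → r3=0x81
[4] flags=1000 → (cmp)
[5] flags=1000 HI?F → skip
[6] flags=1000 MI?T → r3=0x17
[7] flags=1000 → (cmp)
[8] flags=1000 PL?F → skip
[9] flags=1000 HI?F → skip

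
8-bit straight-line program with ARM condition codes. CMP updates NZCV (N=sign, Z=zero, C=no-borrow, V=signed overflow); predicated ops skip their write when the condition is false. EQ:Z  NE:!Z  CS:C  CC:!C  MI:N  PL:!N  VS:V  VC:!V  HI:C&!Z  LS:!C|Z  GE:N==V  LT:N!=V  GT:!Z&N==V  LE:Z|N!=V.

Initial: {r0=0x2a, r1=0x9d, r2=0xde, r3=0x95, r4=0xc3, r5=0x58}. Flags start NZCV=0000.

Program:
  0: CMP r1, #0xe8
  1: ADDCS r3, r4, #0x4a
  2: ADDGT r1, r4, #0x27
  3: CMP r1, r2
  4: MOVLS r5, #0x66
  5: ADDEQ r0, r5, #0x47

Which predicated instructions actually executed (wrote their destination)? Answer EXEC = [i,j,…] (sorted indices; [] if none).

EXEC = [4]

[0] flags=1000 → (cmp)
[1] flags=1000 CS?F → skip
[2] flags=1000 GT?F → skip
[3] flags=1000 → (cmp)
[4] flags=1000 LS?T → r5=0x66
[5] flags=1000 EQ?F → skip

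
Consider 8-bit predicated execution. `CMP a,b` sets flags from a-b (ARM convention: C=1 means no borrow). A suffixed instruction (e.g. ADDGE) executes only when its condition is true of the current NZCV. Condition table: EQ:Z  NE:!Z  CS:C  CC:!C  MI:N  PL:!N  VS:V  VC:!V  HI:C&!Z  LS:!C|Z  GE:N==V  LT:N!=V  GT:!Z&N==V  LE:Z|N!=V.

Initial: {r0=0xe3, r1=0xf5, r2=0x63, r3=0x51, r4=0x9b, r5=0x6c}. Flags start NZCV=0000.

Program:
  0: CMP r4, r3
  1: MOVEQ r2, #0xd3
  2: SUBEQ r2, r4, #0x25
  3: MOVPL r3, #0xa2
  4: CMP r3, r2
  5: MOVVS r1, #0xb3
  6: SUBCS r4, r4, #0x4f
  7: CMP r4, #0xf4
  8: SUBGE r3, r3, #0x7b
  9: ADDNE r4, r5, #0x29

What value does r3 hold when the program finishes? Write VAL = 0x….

VAL = 0x27

0: ✓ CMP  NZCV=0011
1: · MOVEQ
2: · SUBEQ
3: ✓ MOVPL  r3←0xa2
4: ✓ CMP  NZCV=0011
5: ✓ MOVVS  r1←0xb3
6: ✓ SUBCS  r4←0x4c
7: ✓ CMP  NZCV=0000
8: ✓ SUBGE  r3←0x27
9: ✓ ADDNE  r4←0x95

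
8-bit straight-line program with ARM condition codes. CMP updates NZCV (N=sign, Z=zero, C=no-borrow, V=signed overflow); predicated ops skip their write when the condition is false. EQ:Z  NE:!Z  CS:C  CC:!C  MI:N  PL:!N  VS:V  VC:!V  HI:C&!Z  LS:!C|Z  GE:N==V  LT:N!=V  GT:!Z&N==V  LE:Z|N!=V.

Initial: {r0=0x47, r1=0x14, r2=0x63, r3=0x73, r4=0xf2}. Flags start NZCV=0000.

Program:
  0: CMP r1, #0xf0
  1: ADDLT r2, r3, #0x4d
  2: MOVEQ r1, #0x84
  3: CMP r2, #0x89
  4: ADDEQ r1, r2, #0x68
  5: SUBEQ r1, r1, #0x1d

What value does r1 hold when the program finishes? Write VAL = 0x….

VAL = 0x14

0: ✓ CMP  NZCV=0000
1: · ADDLT
2: · MOVEQ
3: ✓ CMP  NZCV=1001
4: · ADDEQ
5: · SUBEQ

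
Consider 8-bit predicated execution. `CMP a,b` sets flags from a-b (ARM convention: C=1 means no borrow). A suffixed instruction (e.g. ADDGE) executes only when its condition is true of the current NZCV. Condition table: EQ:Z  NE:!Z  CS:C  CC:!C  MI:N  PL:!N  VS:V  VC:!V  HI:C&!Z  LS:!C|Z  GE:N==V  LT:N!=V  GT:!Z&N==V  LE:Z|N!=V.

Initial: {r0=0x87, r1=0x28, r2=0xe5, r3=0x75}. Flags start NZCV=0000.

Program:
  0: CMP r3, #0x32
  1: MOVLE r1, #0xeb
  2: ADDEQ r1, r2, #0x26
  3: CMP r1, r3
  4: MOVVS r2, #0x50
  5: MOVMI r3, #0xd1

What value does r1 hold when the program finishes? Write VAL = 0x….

VAL = 0x28

0: ✓ CMP  NZCV=0010
1: · MOVLE
2: · ADDEQ
3: ✓ CMP  NZCV=1000
4: · MOVVS
5: ✓ MOVMI  r3←0xd1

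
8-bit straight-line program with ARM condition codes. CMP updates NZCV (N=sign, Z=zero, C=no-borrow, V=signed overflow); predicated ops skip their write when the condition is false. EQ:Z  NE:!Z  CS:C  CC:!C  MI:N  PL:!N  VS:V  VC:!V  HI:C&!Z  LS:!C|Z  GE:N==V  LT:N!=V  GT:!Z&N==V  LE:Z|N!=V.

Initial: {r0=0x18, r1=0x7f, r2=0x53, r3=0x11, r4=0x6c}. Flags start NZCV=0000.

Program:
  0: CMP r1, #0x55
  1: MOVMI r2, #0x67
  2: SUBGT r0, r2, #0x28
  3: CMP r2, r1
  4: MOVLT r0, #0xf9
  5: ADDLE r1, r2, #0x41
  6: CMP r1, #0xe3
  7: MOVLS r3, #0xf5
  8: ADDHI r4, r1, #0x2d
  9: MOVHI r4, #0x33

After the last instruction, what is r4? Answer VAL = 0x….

VAL = 0x6c

[0] flags=0010 → (cmp)
[1] flags=0010 MI?F → skip
[2] flags=0010 GT?T → r0=0x2b
[3] flags=1000 → (cmp)
[4] flags=1000 LT?T → r0=0xf9
[5] flags=1000 LE?T → r1=0x94
[6] flags=1000 → (cmp)
[7] flags=1000 LS?T → r3=0xf5
[8] flags=1000 HI?F → skip
[9] flags=1000 HI?F → skip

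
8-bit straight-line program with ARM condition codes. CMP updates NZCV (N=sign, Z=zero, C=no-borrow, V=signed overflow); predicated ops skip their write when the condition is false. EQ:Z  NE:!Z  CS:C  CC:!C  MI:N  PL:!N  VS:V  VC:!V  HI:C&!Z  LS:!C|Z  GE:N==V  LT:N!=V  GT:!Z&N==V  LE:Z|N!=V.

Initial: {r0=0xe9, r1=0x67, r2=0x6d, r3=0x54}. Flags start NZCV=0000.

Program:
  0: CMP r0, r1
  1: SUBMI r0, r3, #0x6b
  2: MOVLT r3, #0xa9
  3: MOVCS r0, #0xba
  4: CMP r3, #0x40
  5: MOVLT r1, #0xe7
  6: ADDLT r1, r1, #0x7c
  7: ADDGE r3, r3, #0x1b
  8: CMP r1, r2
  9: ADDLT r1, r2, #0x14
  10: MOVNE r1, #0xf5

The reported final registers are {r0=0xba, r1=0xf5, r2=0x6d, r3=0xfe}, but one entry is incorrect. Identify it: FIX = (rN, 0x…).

FIX = (r3, 0xa9)

[0] flags=1010 → (cmp)
[1] flags=1010 MI?T → r0=0xe9
[2] flags=1010 LT?T → r3=0xa9
[3] flags=1010 CS?T → r0=0xba
[4] flags=0011 → (cmp)
[5] flags=0011 LT?T → r1=0xe7
[6] flags=0011 LT?T → r1=0x63
[7] flags=0011 GE?F → skip
[8] flags=1000 → (cmp)
[9] flags=1000 LT?T → r1=0x81
[10] flags=1000 NE?T → r1=0xf5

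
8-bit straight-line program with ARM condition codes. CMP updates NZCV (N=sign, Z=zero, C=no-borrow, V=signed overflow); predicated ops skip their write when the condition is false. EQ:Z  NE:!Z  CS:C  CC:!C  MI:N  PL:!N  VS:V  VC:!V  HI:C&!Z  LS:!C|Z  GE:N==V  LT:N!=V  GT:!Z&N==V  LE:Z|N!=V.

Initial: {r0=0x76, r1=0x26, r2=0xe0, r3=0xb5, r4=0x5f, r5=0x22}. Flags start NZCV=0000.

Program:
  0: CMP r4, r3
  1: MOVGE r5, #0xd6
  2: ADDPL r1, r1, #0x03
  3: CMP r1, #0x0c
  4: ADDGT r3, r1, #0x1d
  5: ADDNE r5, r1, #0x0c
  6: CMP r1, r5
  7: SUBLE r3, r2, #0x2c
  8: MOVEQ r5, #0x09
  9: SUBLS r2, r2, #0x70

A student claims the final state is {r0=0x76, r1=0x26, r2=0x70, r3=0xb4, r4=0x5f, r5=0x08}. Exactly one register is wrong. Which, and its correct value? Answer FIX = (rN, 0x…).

0: ✓ CMP  NZCV=1001
1: ✓ MOVGE  r5←0xd6
2: · ADDPL
3: ✓ CMP  NZCV=0010
4: ✓ ADDGT  r3←0x43
5: ✓ ADDNE  r5←0x32
6: ✓ CMP  NZCV=1000
7: ✓ SUBLE  r3←0xb4
8: · MOVEQ
9: ✓ SUBLS  r2←0x70

FIX = (r5, 0x32)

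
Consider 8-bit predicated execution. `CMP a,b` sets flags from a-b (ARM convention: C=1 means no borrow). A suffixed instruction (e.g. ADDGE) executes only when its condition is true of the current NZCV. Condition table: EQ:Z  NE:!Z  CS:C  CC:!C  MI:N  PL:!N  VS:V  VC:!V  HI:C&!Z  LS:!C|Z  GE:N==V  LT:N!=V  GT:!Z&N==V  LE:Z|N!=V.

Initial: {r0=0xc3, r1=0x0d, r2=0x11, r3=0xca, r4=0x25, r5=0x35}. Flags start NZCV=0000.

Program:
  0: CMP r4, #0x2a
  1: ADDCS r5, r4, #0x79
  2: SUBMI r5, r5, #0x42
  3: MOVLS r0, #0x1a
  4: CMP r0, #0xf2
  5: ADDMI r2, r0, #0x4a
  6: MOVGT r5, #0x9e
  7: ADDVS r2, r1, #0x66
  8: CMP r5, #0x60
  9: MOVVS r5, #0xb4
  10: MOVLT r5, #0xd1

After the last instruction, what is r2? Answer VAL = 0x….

VAL = 0x11

0: ✓ CMP  NZCV=1000
1: · ADDCS
2: ✓ SUBMI  r5←0xf3
3: ✓ MOVLS  r0←0x1a
4: ✓ CMP  NZCV=0000
5: · ADDMI
6: ✓ MOVGT  r5←0x9e
7: · ADDVS
8: ✓ CMP  NZCV=0011
9: ✓ MOVVS  r5←0xb4
10: ✓ MOVLT  r5←0xd1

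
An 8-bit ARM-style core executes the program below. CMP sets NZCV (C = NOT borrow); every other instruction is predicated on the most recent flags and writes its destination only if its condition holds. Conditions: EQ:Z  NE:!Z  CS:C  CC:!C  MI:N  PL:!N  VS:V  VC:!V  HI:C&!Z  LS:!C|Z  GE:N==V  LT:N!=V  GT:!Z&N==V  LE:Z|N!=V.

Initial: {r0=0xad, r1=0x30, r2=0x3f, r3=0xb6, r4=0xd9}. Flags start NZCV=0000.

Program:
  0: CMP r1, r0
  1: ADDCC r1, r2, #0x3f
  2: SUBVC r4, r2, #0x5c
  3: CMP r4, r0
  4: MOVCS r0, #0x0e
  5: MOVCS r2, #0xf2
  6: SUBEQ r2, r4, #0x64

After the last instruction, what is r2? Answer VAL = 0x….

[0] flags=1001 → (cmp)
[1] flags=1001 CC?T → r1=0x7e
[2] flags=1001 VC?F → skip
[3] flags=0010 → (cmp)
[4] flags=0010 CS?T → r0=0x0e
[5] flags=0010 CS?T → r2=0xf2
[6] flags=0010 EQ?F → skip

VAL = 0xf2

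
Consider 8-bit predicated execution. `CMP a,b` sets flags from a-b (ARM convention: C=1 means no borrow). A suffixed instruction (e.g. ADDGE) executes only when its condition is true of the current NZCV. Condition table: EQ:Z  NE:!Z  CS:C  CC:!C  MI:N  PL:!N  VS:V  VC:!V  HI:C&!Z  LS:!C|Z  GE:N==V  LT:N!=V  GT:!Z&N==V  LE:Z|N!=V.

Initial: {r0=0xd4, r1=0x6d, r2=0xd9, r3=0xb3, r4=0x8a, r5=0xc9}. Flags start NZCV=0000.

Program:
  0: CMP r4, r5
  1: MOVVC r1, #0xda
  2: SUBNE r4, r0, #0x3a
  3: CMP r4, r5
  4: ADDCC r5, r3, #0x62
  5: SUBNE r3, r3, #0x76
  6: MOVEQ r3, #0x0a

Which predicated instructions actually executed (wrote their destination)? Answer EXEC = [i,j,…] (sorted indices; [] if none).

0: ✓ CMP  NZCV=1000
1: ✓ MOVVC  r1←0xda
2: ✓ SUBNE  r4←0x9a
3: ✓ CMP  NZCV=1000
4: ✓ ADDCC  r5←0x15
5: ✓ SUBNE  r3←0x3d
6: · MOVEQ

EXEC = [1,2,4,5]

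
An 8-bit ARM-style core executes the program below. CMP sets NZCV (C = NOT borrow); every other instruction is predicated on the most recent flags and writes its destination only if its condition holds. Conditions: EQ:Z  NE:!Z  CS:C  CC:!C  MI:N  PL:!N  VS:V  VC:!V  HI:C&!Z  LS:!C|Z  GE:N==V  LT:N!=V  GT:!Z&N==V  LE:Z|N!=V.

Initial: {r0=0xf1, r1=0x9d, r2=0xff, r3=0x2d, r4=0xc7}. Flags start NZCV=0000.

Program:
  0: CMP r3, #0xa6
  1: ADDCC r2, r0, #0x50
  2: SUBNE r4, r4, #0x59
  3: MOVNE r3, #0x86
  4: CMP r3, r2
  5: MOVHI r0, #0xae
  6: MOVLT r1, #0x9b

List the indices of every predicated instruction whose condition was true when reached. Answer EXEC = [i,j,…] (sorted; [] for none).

0: ✓ CMP  NZCV=1001
1: ✓ ADDCC  r2←0x41
2: ✓ SUBNE  r4←0x6e
3: ✓ MOVNE  r3←0x86
4: ✓ CMP  NZCV=0011
5: ✓ MOVHI  r0←0xae
6: ✓ MOVLT  r1←0x9b

EXEC = [1,2,3,5,6]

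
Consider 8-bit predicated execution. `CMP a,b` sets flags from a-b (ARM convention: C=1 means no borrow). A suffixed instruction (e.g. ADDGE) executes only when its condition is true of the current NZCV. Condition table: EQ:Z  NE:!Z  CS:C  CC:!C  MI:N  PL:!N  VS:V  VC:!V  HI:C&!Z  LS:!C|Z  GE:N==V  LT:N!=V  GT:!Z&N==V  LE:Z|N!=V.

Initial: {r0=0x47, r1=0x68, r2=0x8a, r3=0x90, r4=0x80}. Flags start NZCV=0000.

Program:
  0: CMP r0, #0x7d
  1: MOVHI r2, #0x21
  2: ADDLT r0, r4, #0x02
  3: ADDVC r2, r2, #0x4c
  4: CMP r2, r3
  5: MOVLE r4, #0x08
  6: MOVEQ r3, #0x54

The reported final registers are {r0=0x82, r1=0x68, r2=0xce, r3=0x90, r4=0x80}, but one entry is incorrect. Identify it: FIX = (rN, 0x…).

FIX = (r2, 0xd6)

[0] flags=1000 → (cmp)
[1] flags=1000 HI?F → skip
[2] flags=1000 LT?T → r0=0x82
[3] flags=1000 VC?T → r2=0xd6
[4] flags=0010 → (cmp)
[5] flags=0010 LE?F → skip
[6] flags=0010 EQ?F → skip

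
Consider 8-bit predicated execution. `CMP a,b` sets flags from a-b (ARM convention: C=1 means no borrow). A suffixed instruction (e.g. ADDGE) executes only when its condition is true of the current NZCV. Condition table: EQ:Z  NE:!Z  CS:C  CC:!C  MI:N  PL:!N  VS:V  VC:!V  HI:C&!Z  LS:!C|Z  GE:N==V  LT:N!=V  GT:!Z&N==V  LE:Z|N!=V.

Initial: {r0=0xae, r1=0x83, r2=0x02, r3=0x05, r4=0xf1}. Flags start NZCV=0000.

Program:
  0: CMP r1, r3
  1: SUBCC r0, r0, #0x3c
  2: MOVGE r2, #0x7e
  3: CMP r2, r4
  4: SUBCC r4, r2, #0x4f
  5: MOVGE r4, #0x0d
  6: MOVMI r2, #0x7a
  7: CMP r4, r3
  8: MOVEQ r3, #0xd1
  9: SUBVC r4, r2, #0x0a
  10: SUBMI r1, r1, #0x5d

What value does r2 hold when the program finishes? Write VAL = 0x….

[0] flags=0011 → (cmp)
[1] flags=0011 CC?F → skip
[2] flags=0011 GE?F → skip
[3] flags=0000 → (cmp)
[4] flags=0000 CC?T → r4=0xb3
[5] flags=0000 GE?T → r4=0x0d
[6] flags=0000 MI?F → skip
[7] flags=0010 → (cmp)
[8] flags=0010 EQ?F → skip
[9] flags=0010 VC?T → r4=0xf8
[10] flags=0010 MI?F → skip

VAL = 0x02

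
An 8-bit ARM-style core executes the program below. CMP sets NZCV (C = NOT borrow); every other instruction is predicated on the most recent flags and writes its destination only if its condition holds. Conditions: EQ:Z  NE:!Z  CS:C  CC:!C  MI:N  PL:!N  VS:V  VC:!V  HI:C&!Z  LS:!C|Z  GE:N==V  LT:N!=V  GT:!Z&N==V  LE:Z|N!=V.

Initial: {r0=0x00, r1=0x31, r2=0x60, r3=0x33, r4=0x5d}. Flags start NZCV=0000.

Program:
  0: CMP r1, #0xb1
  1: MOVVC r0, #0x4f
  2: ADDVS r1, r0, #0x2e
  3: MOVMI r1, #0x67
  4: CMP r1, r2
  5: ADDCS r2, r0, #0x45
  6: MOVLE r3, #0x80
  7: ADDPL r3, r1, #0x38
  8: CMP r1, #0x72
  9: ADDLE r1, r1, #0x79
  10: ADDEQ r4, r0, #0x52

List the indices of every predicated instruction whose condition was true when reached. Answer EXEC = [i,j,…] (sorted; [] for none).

EXEC = [2,3,5,7,9]

0: ✓ CMP  NZCV=1001
1: · MOVVC
2: ✓ ADDVS  r1←0x2e
3: ✓ MOVMI  r1←0x67
4: ✓ CMP  NZCV=0010
5: ✓ ADDCS  r2←0x45
6: · MOVLE
7: ✓ ADDPL  r3←0x9f
8: ✓ CMP  NZCV=1000
9: ✓ ADDLE  r1←0xe0
10: · ADDEQ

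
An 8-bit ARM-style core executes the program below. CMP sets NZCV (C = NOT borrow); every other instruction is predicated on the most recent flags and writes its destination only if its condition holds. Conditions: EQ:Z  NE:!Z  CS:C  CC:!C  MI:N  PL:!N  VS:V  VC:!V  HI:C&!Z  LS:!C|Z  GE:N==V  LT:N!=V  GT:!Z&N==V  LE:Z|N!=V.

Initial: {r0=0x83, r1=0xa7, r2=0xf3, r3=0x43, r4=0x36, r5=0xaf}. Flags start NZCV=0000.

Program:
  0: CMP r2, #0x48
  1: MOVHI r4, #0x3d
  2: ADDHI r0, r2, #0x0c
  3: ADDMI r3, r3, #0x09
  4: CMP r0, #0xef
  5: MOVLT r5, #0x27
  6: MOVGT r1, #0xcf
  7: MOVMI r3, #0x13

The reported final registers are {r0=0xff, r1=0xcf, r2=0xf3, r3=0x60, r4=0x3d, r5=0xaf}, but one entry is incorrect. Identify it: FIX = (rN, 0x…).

FIX = (r3, 0x4c)

[0] flags=1010 → (cmp)
[1] flags=1010 HI?T → r4=0x3d
[2] flags=1010 HI?T → r0=0xff
[3] flags=1010 MI?T → r3=0x4c
[4] flags=0010 → (cmp)
[5] flags=0010 LT?F → skip
[6] flags=0010 GT?T → r1=0xcf
[7] flags=0010 MI?F → skip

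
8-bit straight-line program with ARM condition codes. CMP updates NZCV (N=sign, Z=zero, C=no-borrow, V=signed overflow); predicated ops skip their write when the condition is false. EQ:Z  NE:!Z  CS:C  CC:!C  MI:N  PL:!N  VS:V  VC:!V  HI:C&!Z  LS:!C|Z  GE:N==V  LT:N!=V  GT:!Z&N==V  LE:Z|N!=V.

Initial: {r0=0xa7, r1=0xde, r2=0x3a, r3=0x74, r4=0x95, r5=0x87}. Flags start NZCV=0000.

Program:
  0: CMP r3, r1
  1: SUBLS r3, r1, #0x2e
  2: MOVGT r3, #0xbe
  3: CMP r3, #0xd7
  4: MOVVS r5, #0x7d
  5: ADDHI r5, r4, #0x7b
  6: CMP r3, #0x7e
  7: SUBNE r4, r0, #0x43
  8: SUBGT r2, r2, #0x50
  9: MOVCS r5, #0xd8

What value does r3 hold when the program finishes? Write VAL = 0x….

VAL = 0xbe

[0] flags=1001 → (cmp)
[1] flags=1001 LS?T → r3=0xb0
[2] flags=1001 GT?T → r3=0xbe
[3] flags=1000 → (cmp)
[4] flags=1000 VS?F → skip
[5] flags=1000 HI?F → skip
[6] flags=0011 → (cmp)
[7] flags=0011 NE?T → r4=0x64
[8] flags=0011 GT?F → skip
[9] flags=0011 CS?T → r5=0xd8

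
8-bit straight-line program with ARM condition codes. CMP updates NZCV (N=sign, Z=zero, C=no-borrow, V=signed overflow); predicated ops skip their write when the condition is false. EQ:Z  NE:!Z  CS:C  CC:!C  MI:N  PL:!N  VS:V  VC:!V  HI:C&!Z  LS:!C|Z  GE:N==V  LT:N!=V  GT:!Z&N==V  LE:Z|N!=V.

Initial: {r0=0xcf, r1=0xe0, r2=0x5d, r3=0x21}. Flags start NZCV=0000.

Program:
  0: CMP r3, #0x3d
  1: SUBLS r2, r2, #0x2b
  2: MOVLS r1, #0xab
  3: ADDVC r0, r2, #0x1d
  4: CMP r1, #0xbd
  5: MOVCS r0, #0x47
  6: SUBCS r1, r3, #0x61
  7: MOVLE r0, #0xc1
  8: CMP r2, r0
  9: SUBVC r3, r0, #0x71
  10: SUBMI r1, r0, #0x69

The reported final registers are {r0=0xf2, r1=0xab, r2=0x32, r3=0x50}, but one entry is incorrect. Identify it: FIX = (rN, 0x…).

[0] flags=1000 → (cmp)
[1] flags=1000 LS?T → r2=0x32
[2] flags=1000 LS?T → r1=0xab
[3] flags=1000 VC?T → r0=0x4f
[4] flags=1000 → (cmp)
[5] flags=1000 CS?F → skip
[6] flags=1000 CS?F → skip
[7] flags=1000 LE?T → r0=0xc1
[8] flags=0000 → (cmp)
[9] flags=0000 VC?T → r3=0x50
[10] flags=0000 MI?F → skip

FIX = (r0, 0xc1)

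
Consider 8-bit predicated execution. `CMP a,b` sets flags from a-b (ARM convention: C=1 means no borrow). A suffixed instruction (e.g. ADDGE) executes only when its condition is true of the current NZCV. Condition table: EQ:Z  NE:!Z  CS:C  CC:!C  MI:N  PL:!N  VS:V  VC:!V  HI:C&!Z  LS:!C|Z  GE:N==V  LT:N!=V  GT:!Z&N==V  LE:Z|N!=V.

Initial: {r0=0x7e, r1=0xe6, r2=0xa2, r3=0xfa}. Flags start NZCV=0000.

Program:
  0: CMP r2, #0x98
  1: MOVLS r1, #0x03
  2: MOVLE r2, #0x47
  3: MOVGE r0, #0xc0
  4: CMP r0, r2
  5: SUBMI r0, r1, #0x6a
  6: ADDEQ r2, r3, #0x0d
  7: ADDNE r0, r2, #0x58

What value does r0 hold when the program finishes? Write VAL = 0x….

VAL = 0xfa

[0] flags=0010 → (cmp)
[1] flags=0010 LS?F → skip
[2] flags=0010 LE?F → skip
[3] flags=0010 GE?T → r0=0xc0
[4] flags=0010 → (cmp)
[5] flags=0010 MI?F → skip
[6] flags=0010 EQ?F → skip
[7] flags=0010 NE?T → r0=0xfa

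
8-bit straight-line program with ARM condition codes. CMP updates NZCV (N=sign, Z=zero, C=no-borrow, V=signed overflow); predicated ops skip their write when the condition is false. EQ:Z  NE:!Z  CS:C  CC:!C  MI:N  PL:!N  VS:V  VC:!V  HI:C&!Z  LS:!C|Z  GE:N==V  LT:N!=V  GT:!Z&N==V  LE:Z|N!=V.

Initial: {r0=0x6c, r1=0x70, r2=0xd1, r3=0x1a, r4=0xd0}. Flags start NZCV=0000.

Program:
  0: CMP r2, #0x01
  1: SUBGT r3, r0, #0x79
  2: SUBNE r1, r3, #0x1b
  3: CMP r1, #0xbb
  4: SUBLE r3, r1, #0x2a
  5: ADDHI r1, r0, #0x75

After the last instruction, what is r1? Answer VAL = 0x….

VAL = 0xe1

0: ✓ CMP  NZCV=1010
1: · SUBGT
2: ✓ SUBNE  r1←0xff
3: ✓ CMP  NZCV=0010
4: · SUBLE
5: ✓ ADDHI  r1←0xe1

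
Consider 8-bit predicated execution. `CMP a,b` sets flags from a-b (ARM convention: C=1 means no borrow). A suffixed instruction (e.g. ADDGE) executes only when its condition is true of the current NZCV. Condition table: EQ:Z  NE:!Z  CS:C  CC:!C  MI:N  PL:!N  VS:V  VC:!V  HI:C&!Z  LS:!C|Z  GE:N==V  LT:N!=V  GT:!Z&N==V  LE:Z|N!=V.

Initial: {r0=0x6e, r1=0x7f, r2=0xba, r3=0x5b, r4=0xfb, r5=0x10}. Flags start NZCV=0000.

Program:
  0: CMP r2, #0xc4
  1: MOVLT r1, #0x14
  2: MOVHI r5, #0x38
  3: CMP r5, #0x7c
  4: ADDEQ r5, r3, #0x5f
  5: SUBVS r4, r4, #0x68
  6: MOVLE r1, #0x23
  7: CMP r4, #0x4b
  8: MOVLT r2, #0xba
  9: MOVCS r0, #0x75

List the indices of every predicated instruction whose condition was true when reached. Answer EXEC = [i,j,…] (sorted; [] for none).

[0] flags=1000 → (cmp)
[1] flags=1000 LT?T → r1=0x14
[2] flags=1000 HI?F → skip
[3] flags=1000 → (cmp)
[4] flags=1000 EQ?F → skip
[5] flags=1000 VS?F → skip
[6] flags=1000 LE?T → r1=0x23
[7] flags=1010 → (cmp)
[8] flags=1010 LT?T → r2=0xba
[9] flags=1010 CS?T → r0=0x75

EXEC = [1,6,8,9]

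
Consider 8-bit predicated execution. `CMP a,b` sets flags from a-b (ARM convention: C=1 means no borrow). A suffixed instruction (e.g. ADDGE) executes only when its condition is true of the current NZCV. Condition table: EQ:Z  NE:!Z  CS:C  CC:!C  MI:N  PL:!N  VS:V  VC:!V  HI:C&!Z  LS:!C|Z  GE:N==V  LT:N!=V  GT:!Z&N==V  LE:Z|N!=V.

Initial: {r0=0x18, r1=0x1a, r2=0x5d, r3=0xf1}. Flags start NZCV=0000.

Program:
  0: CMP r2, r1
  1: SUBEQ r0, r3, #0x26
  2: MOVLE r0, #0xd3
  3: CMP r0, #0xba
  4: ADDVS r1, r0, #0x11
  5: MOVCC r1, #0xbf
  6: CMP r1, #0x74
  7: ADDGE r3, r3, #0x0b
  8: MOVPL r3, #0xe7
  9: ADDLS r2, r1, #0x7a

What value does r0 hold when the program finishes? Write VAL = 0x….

[0] flags=0010 → (cmp)
[1] flags=0010 EQ?F → skip
[2] flags=0010 LE?F → skip
[3] flags=0000 → (cmp)
[4] flags=0000 VS?F → skip
[5] flags=0000 CC?T → r1=0xbf
[6] flags=0011 → (cmp)
[7] flags=0011 GE?F → skip
[8] flags=0011 PL?T → r3=0xe7
[9] flags=0011 LS?F → skip

VAL = 0x18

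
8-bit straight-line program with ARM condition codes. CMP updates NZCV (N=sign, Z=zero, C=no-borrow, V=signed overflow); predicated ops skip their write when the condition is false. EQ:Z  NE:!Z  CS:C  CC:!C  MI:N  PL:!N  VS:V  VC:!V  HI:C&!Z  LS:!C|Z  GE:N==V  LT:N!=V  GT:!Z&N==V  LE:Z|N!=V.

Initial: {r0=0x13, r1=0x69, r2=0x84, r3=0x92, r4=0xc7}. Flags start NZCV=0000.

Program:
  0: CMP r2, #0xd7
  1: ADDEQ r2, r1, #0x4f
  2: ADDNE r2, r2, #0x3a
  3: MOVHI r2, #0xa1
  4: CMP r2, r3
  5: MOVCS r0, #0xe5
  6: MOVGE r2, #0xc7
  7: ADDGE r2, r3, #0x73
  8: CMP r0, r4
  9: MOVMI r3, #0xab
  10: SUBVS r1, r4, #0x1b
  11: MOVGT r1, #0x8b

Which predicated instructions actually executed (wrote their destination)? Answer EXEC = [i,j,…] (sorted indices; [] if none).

EXEC = [2,5,6,7,11]

0: ✓ CMP  NZCV=1000
1: · ADDEQ
2: ✓ ADDNE  r2←0xbe
3: · MOVHI
4: ✓ CMP  NZCV=0010
5: ✓ MOVCS  r0←0xe5
6: ✓ MOVGE  r2←0xc7
7: ✓ ADDGE  r2←0x05
8: ✓ CMP  NZCV=0010
9: · MOVMI
10: · SUBVS
11: ✓ MOVGT  r1←0x8b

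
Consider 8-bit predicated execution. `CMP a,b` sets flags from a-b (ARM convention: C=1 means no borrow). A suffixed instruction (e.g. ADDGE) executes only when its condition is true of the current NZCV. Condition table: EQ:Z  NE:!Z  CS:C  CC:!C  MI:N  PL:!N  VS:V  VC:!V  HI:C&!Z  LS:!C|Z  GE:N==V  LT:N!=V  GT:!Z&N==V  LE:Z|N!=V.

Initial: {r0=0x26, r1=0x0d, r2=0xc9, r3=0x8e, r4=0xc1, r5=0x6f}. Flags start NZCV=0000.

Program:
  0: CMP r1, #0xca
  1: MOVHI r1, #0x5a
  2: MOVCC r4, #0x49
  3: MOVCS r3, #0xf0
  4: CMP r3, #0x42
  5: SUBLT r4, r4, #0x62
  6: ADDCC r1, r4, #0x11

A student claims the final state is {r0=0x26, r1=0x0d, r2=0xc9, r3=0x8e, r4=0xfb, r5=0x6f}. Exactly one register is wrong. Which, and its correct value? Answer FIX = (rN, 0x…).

[0] flags=0000 → (cmp)
[1] flags=0000 HI?F → skip
[2] flags=0000 CC?T → r4=0x49
[3] flags=0000 CS?F → skip
[4] flags=0011 → (cmp)
[5] flags=0011 LT?T → r4=0xe7
[6] flags=0011 CC?F → skip

FIX = (r4, 0xe7)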